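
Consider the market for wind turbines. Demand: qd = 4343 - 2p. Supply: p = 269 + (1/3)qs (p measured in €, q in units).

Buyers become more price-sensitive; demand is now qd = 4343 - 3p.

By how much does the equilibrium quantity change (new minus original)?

Before the shock: 4343 - 2p = 3p - 807 ⇒ 5150 = 5p ⇒ p = 1030, q = 2283.
After the shift, demand is qd = 4343 - 3p and supply is qs = 3p - 807.
Setting them equal: 4343 - 3p = 3p - 807 → 5150 = 6p, so p = 2575/3 ≈ 858.3333 and q = 1768.
Δq = 1768 − 2283 = -515.

-515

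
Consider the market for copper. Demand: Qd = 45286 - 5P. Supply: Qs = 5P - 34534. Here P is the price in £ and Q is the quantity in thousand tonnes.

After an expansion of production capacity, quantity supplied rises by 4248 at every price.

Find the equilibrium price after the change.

7557.2

Solve the original market: 45286 - 5P = 5P - 34534, hence P = 7982 and Q = 5376.
With the change applied: demand Qd = 45286 - 5P, supply Qs = 5P - 30286.
Equate the new curves: 45286 - 5P = 5P - 30286, giving 75572 = 10P, P = 7557.2, Q = 7500.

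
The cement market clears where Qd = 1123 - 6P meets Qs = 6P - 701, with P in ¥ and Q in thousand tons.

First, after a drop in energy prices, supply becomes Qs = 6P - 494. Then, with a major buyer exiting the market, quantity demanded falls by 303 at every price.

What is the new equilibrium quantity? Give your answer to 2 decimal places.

Original equilibrium: 1123 - 6P = 6P - 701 gives 1824 = 12P, so P = 152 and Q = 211.
With the change applied: demand Qd = 820 - 6P, supply Qs = 6P - 494.
Clearing the new market: 820 - 6P = 6P - 494, so P = 109.5 and Q = 163.

163.00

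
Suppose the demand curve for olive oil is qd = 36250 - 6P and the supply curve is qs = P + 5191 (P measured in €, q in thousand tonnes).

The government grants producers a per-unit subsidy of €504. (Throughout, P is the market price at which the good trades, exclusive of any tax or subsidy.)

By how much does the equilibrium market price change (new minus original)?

Before the shock: 36250 - 6P = P + 5191 ⇒ 31059 = 7P ⇒ P = 4437, q = 9628.
Since sellers receive the price plus the subsidy, the effective supply curve becomes qs = P + 5695.
Clearing the new market: 36250 - 6P = P + 5695, so P = 4365 and q = 10060.
ΔP = 4365 − 4437 = -72.

-72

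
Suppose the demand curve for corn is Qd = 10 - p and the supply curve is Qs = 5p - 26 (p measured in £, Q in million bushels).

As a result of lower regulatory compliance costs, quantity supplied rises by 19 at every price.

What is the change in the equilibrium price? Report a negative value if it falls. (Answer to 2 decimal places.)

Solve the original market: 10 - p = 5p - 26, hence p = 6 and Q = 4.
With the change applied: demand Qd = 10 - p, supply Qs = 5p - 7.
Clearing the new market: 10 - p = 5p - 7, so p = 17/6 ≈ 2.8333 and Q = 43/6 ≈ 7.1667.
Δp = 2.8333 − 6 = -3.17.

-3.17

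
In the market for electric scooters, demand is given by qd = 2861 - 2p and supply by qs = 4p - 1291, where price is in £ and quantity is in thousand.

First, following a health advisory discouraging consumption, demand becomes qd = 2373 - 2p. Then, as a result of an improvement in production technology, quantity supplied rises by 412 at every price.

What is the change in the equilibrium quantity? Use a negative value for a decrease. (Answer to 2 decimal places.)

Original equilibrium: 2861 - 2p = 4p - 1291 gives 4152 = 6p, so p = 692 and q = 1477.
The new curves are qd = 2373 - 2p (demand) and qs = 4p - 879 (supply).
Clearing the new market: 2373 - 2p = 4p - 879, so p = 542 and q = 1289.
Δq = 1289 − 1477 = -188.00.

-188.00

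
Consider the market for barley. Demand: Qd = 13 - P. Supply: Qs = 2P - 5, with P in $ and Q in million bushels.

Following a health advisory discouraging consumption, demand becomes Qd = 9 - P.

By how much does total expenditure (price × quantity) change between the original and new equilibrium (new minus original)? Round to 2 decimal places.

Initially, 13 - P = 2P - 5, so 18 = 3P and P = 6, Q = 7.
With the change applied: demand Qd = 9 - P, supply Qs = 2P - 5.
New equilibrium: 9 - P = 2P - 5 ⇒ 14 = 3P ⇒ P = 14/3 ≈ 4.6667, Q = 13/3 ≈ 4.3333.
Expenditure moves from 6×7 = 42 to 4.6667×4.3333 = 20.2222; change = -21.78.

-21.78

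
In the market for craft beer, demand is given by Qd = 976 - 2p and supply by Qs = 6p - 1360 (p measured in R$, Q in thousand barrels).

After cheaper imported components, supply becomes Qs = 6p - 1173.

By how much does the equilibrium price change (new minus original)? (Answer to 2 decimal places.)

-23.38

Before the shock: 976 - 2p = 6p - 1360 ⇒ 2336 = 8p ⇒ p = 292, Q = 392.
After the shift, demand is Qd = 976 - 2p and supply is Qs = 6p - 1173.
New equilibrium: 976 - 2p = 6p - 1173 ⇒ 2149 = 8p ⇒ p = 268.625, Q = 438.75.
Δp = 268.625 − 292 = -23.38.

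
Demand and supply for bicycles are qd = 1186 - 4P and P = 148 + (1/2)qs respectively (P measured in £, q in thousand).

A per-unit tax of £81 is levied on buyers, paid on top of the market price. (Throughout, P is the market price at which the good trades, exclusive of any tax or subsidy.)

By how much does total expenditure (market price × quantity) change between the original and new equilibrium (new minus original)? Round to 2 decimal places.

Before the shock: 1186 - 4P = 2P - 296 ⇒ 1482 = 6P ⇒ P = 247, q = 198.
Since buyers pay the price plus the tax, the effective demand curve becomes qd = 862 - 4P.
Equate the new curves: 862 - 4P = 2P - 296, giving 1158 = 6P, P = 193, q = 90.
Expenditure moves from 247×198 = 48906 to 193×90 = 17370; change = -31536.00.

-31536.00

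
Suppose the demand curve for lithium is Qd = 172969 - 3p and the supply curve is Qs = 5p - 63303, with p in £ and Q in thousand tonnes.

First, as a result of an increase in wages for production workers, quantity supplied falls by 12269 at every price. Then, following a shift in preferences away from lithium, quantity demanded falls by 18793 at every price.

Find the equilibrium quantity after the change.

Before the shock: 172969 - 3p = 5p - 63303 ⇒ 236272 = 8p ⇒ p = 29534, Q = 84367.
With the change applied: demand Qd = 154176 - 3p, supply Qs = 5p - 75572.
New equilibrium: 154176 - 3p = 5p - 75572 ⇒ 229748 = 8p ⇒ p = 28718.5, Q = 68020.5.

68020.5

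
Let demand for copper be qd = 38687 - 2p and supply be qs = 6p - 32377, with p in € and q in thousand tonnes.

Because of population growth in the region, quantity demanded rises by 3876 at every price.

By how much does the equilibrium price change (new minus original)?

Before the shock: 38687 - 2p = 6p - 32377 ⇒ 71064 = 8p ⇒ p = 8883, q = 20921.
The shock moves the curves to qd = 42563 - 2p and qs = 6p - 32377.
New equilibrium: 42563 - 2p = 6p - 32377 ⇒ 74940 = 8p ⇒ p = 9367.5, q = 23828.
Δp = 9367.5 − 8883 = +484.5.

+484.5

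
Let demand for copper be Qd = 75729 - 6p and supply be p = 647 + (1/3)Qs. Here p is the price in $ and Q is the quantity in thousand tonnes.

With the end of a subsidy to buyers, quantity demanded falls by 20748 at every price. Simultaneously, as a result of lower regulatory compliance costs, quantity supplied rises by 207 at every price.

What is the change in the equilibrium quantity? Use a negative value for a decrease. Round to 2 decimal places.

Solve the original market: 75729 - 6p = 3p - 1941, hence p = 8630 and Q = 23949.
The new curves are Qd = 54981 - 6p (demand) and Qs = 3p - 1734 (supply).
Equate the new curves: 54981 - 6p = 3p - 1734, giving 56715 = 9p, p = 18905/3 ≈ 6301.6667, Q = 17171.
ΔQ = 17171 − 23949 = -6778.00.

-6778.00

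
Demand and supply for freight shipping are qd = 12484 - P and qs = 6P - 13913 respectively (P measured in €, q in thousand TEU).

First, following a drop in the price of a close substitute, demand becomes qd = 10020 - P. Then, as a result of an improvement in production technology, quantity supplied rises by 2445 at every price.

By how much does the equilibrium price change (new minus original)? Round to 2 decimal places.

Solve the original market: 12484 - P = 6P - 13913, hence P = 3771 and q = 8713.
After the shift, demand is qd = 10020 - P and supply is qs = 6P - 11468.
Clearing the new market: 10020 - P = 6P - 11468, so P = 21488/7 ≈ 3069.7143 and q = 48652/7 ≈ 6950.2857.
ΔP = 3069.7143 − 3771 = -701.29.

-701.29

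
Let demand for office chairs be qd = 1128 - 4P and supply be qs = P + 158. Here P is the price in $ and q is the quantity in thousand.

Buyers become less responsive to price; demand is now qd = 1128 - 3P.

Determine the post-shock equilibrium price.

Solve the original market: 1128 - 4P = P + 158, hence P = 194 and q = 352.
The new curves are qd = 1128 - 3P (demand) and qs = P + 158 (supply).
Clearing the new market: 1128 - 3P = P + 158, so P = 242.5 and q = 400.5.

242.5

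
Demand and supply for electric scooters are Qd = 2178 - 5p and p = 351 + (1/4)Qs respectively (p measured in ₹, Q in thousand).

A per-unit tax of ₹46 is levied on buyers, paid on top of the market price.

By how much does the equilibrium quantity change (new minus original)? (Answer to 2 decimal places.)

Solve the original market: 2178 - 5p = 4p - 1404, hence p = 398 and Q = 188.
Since buyers pay the price plus the tax, the effective demand curve becomes Qd = 1948 - 5p.
Setting them equal: 1948 - 5p = 4p - 1404 → 3352 = 9p, so p = 3352/9 ≈ 372.4444 and Q = 772/9 ≈ 85.7778.
ΔQ = 85.7778 − 188 = -102.22.

-102.22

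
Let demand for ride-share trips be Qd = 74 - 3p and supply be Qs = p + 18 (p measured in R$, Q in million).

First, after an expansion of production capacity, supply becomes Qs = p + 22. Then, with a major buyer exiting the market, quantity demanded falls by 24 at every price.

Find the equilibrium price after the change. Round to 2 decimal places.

Before the shock: 74 - 3p = p + 18 ⇒ 56 = 4p ⇒ p = 14, Q = 32.
The new curves are Qd = 50 - 3p (demand) and Qs = p + 22 (supply).
Setting them equal: 50 - 3p = p + 22 → 28 = 4p, so p = 7 and Q = 29.

7.00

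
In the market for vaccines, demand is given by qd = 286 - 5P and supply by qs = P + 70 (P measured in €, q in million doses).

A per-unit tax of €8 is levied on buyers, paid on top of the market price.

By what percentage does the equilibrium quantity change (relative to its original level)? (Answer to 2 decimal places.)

Before the shock: 286 - 5P = P + 70 ⇒ 216 = 6P ⇒ P = 36, q = 106.
Since buyers pay the price plus the tax, the effective demand curve becomes qd = 246 - 5P.
Setting them equal: 246 - 5P = P + 70 → 176 = 6P, so P = 88/3 ≈ 29.3333 and q = 298/3 ≈ 99.3333.
%Δq = (99.3333 − 106) / 106 × 100 = -6.29%.

-6.29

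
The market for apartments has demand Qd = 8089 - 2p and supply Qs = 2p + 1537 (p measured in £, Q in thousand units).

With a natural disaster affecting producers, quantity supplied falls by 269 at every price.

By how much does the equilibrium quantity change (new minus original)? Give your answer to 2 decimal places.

-134.50

Original equilibrium: 8089 - 2p = 2p + 1537 gives 6552 = 4p, so p = 1638 and Q = 4813.
With the change applied: demand Qd = 8089 - 2p, supply Qs = 2p + 1268.
Equate the new curves: 8089 - 2p = 2p + 1268, giving 6821 = 4p, p = 1705.25, Q = 4678.5.
ΔQ = 4678.5 − 4813 = -134.50.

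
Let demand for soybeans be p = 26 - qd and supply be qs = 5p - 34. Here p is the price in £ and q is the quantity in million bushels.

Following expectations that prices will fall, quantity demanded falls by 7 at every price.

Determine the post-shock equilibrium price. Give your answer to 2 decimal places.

8.83

Original equilibrium: 26 - p = 5p - 34 gives 60 = 6p, so p = 10 and q = 16.
The shock moves the curves to qd = 19 - p and qs = 5p - 34.
Clearing the new market: 19 - p = 5p - 34, so p = 53/6 ≈ 8.8333 and q = 61/6 ≈ 10.1667.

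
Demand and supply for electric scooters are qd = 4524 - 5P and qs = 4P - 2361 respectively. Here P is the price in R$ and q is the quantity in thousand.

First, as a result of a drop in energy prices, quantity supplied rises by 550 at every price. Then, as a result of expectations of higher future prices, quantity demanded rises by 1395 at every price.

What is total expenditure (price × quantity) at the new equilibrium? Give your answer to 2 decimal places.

1395312.72

Initially, 4524 - 5P = 4P - 2361, so 6885 = 9P and P = 765, q = 699.
After the shift, demand is qd = 5919 - 5P and supply is qs = 4P - 1811.
New equilibrium: 5919 - 5P = 4P - 1811 ⇒ 7730 = 9P ⇒ P = 7730/9 ≈ 858.8889, q = 14621/9 ≈ 1624.5556.
New expenditure = 858.8889 × 1624.5556 = 1395312.72.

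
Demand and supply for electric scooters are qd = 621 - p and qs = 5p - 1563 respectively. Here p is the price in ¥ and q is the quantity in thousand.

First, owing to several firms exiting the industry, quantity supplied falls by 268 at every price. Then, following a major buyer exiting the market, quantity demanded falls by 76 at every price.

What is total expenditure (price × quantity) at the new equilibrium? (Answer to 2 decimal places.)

59004.00

Original equilibrium: 621 - p = 5p - 1563 gives 2184 = 6p, so p = 364 and q = 257.
The new curves are qd = 545 - p (demand) and qs = 5p - 1831 (supply).
Clearing the new market: 545 - p = 5p - 1831, so p = 396 and q = 149.
New expenditure = 396 × 149 = 59004.00.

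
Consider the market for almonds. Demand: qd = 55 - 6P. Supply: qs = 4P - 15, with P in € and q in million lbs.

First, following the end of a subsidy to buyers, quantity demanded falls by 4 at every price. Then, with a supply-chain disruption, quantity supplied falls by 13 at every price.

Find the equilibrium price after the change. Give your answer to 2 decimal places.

Original equilibrium: 55 - 6P = 4P - 15 gives 70 = 10P, so P = 7 and q = 13.
The new curves are qd = 51 - 6P (demand) and qs = 4P - 28 (supply).
Clearing the new market: 51 - 6P = 4P - 28, so P = 7.9 and q = 3.6.

7.90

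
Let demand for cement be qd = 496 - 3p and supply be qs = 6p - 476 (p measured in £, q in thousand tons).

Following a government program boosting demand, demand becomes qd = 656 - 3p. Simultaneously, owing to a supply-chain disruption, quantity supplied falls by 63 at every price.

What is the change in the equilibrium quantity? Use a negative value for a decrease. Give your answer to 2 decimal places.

Solve the original market: 496 - 3p = 6p - 476, hence p = 108 and q = 172.
The new curves are qd = 656 - 3p (demand) and qs = 6p - 539 (supply).
New equilibrium: 656 - 3p = 6p - 539 ⇒ 1195 = 9p ⇒ p = 1195/9 ≈ 132.7778, q = 773/3 ≈ 257.6667.
Δq = 257.6667 − 172 = +85.67.

+85.67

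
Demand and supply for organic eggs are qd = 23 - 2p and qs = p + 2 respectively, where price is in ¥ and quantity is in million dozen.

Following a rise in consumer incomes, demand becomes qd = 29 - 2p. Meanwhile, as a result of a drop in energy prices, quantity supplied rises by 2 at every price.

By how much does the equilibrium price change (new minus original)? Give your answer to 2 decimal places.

+1.33

Initially, 23 - 2p = p + 2, so 21 = 3p and p = 7, q = 9.
After the shift, demand is qd = 29 - 2p and supply is qs = p + 4.
Setting them equal: 29 - 2p = p + 4 → 25 = 3p, so p = 25/3 ≈ 8.3333 and q = 37/3 ≈ 12.3333.
Δp = 8.3333 − 7 = +1.33.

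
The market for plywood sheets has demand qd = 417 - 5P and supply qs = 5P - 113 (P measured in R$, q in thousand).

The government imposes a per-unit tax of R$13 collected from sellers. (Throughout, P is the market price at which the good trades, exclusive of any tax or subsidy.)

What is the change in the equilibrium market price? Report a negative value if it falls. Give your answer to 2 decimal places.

+6.50

Before the shock: 417 - 5P = 5P - 113 ⇒ 530 = 10P ⇒ P = 53, q = 152.
Since sellers keep the price net of the tax, the effective supply curve becomes qs = 5P - 178.
Setting them equal: 417 - 5P = 5P - 178 → 595 = 10P, so P = 59.5 and q = 119.5.
ΔP = 59.5 − 53 = +6.50.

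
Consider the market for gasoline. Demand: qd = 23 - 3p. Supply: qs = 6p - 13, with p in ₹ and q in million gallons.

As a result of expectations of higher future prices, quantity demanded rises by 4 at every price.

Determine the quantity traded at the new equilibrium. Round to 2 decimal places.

13.67

Before the shock: 23 - 3p = 6p - 13 ⇒ 36 = 9p ⇒ p = 4, q = 11.
The shock moves the curves to qd = 27 - 3p and qs = 6p - 13.
Clearing the new market: 27 - 3p = 6p - 13, so p = 40/9 ≈ 4.4444 and q = 41/3 ≈ 13.6667.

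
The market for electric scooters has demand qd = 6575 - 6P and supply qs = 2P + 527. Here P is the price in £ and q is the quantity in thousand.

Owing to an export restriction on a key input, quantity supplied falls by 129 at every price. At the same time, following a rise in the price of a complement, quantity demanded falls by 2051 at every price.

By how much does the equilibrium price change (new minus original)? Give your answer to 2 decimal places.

-240.25

Initially, 6575 - 6P = 2P + 527, so 6048 = 8P and P = 756, q = 2039.
After the shift, demand is qd = 4524 - 6P and supply is qs = 2P + 398.
Setting them equal: 4524 - 6P = 2P + 398 → 4126 = 8P, so P = 515.75 and q = 1429.5.
ΔP = 515.75 − 756 = -240.25.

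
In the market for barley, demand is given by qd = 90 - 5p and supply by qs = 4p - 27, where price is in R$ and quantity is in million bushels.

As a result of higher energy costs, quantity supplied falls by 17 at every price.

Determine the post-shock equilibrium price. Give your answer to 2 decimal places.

Initially, 90 - 5p = 4p - 27, so 117 = 9p and p = 13, q = 25.
After the shift, demand is qd = 90 - 5p and supply is qs = 4p - 44.
Clearing the new market: 90 - 5p = 4p - 44, so p = 134/9 ≈ 14.8889 and q = 140/9 ≈ 15.5556.

14.89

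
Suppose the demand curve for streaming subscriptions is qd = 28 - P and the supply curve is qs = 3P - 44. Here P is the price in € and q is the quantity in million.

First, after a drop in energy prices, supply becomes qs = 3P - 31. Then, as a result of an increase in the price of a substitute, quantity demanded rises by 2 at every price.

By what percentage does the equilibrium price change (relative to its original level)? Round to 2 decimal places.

-15.28

Original equilibrium: 28 - P = 3P - 44 gives 72 = 4P, so P = 18 and q = 10.
The shock moves the curves to qd = 30 - P and qs = 3P - 31.
Setting them equal: 30 - P = 3P - 31 → 61 = 4P, so P = 15.25 and q = 14.75.
%ΔP = (15.25 − 18) / 18 × 100 = -15.28%.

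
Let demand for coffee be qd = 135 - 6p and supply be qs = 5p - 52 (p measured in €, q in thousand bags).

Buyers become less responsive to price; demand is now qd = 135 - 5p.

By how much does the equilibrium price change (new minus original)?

+1.7

Initially, 135 - 6p = 5p - 52, so 187 = 11p and p = 17, q = 33.
After the shift, demand is qd = 135 - 5p and supply is qs = 5p - 52.
Setting them equal: 135 - 5p = 5p - 52 → 187 = 10p, so p = 18.7 and q = 41.5.
Δp = 18.7 − 17 = +1.7.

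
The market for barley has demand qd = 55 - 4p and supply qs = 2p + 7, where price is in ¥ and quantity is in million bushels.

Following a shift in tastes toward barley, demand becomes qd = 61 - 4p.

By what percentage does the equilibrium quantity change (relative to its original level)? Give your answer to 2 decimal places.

+8.70

Initially, 55 - 4p = 2p + 7, so 48 = 6p and p = 8, q = 23.
With the change applied: demand qd = 61 - 4p, supply qs = 2p + 7.
Clearing the new market: 61 - 4p = 2p + 7, so p = 9 and q = 25.
%Δq = (25 − 23) / 23 × 100 = +8.70%.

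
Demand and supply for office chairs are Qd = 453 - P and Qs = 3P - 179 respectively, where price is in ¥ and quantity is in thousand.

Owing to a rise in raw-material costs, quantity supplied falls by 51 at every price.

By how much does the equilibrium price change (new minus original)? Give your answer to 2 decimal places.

+12.75

Original equilibrium: 453 - P = 3P - 179 gives 632 = 4P, so P = 158 and Q = 295.
With the change applied: demand Qd = 453 - P, supply Qs = 3P - 230.
Setting them equal: 453 - P = 3P - 230 → 683 = 4P, so P = 170.75 and Q = 282.25.
ΔP = 170.75 − 158 = +12.75.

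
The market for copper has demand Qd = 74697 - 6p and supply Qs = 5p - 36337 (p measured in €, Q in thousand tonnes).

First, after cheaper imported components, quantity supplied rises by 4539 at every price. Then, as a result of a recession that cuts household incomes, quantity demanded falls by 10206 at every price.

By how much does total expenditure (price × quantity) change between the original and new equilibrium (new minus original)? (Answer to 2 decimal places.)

-37880950.24

Before the shock: 74697 - 6p = 5p - 36337 ⇒ 111034 = 11p ⇒ p = 10094, Q = 14133.
With the change applied: demand Qd = 64491 - 6p, supply Qs = 5p - 31798.
Equate the new curves: 64491 - 6p = 5p - 31798, giving 96289 = 11p, p = 96289/11 ≈ 8753.5455, Q = 131667/11 ≈ 11969.7273.
Expenditure moves from 10094×14133 = 142658502 to 8753.5455×11969.7273 = 104777551.7603; change = -37880950.24.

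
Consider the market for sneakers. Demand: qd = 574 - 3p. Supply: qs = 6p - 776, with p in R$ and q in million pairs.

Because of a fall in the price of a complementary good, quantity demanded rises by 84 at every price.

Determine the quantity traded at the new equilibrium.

180

Original equilibrium: 574 - 3p = 6p - 776 gives 1350 = 9p, so p = 150 and q = 124.
The new curves are qd = 658 - 3p (demand) and qs = 6p - 776 (supply).
New equilibrium: 658 - 3p = 6p - 776 ⇒ 1434 = 9p ⇒ p = 478/3 ≈ 159.3333, q = 180.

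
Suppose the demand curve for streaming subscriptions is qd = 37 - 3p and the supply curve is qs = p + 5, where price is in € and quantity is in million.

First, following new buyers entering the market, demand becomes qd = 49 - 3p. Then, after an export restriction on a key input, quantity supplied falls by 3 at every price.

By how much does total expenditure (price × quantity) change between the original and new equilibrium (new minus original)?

+57.5625

Initially, 37 - 3p = p + 5, so 32 = 4p and p = 8, q = 13.
The shock moves the curves to qd = 49 - 3p and qs = p + 2.
Setting them equal: 49 - 3p = p + 2 → 47 = 4p, so p = 11.75 and q = 13.75.
Expenditure moves from 8×13 = 104 to 11.75×13.75 = 161.5625; change = +57.5625.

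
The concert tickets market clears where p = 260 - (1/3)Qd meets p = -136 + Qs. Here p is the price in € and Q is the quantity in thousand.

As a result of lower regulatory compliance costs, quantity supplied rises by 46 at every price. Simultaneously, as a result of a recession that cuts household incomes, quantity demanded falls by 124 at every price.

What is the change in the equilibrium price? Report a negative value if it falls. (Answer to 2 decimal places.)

Original equilibrium: 780 - 3p = p + 136 gives 644 = 4p, so p = 161 and Q = 297.
After the shift, demand is Qd = 656 - 3p and supply is Qs = p + 182.
New equilibrium: 656 - 3p = p + 182 ⇒ 474 = 4p ⇒ p = 118.5, Q = 300.5.
Δp = 118.5 − 161 = -42.50.

-42.50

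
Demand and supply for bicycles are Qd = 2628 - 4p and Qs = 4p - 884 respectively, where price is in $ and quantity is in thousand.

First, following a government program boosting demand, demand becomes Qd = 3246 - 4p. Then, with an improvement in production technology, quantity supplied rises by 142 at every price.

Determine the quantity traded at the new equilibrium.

Original equilibrium: 2628 - 4p = 4p - 884 gives 3512 = 8p, so p = 439 and Q = 872.
After the shift, demand is Qd = 3246 - 4p and supply is Qs = 4p - 742.
Clearing the new market: 3246 - 4p = 4p - 742, so p = 498.5 and Q = 1252.

1252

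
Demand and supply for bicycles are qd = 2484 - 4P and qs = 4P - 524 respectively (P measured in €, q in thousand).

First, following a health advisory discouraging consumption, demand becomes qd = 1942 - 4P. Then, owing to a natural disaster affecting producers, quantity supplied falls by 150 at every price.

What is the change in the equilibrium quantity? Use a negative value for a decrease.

Initially, 2484 - 4P = 4P - 524, so 3008 = 8P and P = 376, q = 980.
After the shift, demand is qd = 1942 - 4P and supply is qs = 4P - 674.
Setting them equal: 1942 - 4P = 4P - 674 → 2616 = 8P, so P = 327 and q = 634.
Δq = 634 − 980 = -346.

-346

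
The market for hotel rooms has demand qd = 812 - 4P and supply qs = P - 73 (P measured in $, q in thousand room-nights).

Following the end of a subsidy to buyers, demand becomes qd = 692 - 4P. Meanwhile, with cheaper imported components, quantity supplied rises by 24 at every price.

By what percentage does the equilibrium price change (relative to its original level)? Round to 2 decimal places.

-16.27

Original equilibrium: 812 - 4P = P - 73 gives 885 = 5P, so P = 177 and q = 104.
The new curves are qd = 692 - 4P (demand) and qs = P - 49 (supply).
Clearing the new market: 692 - 4P = P - 49, so P = 148.2 and q = 99.2.
%ΔP = (148.2 − 177) / 177 × 100 = -16.27%.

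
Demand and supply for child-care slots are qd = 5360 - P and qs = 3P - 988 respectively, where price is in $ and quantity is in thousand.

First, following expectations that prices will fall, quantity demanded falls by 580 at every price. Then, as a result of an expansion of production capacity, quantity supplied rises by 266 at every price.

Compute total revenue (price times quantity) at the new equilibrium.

4682889.75

Original equilibrium: 5360 - P = 3P - 988 gives 6348 = 4P, so P = 1587 and q = 3773.
With the change applied: demand qd = 4780 - P, supply qs = 3P - 722.
New equilibrium: 4780 - P = 3P - 722 ⇒ 5502 = 4P ⇒ P = 1375.5, q = 3404.5.
New expenditure = 1375.5 × 3404.5 = 4682889.75.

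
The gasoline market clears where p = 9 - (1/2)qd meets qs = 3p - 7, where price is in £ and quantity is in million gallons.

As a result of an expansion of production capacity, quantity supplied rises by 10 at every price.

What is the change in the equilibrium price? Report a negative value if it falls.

Solve the original market: 18 - 2p = 3p - 7, hence p = 5 and q = 8.
With the change applied: demand qd = 18 - 2p, supply qs = 3p + 3.
New equilibrium: 18 - 2p = 3p + 3 ⇒ 15 = 5p ⇒ p = 3, q = 12.
Δp = 3 − 5 = -2.

-2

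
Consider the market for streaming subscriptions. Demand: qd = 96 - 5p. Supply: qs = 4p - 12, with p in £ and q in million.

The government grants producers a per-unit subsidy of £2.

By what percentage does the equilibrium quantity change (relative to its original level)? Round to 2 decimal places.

Solve the original market: 96 - 5p = 4p - 12, hence p = 12 and q = 36.
Since sellers receive the price plus the subsidy, the effective supply curve becomes qs = 4p - 4.
Setting them equal: 96 - 5p = 4p - 4 → 100 = 9p, so p = 100/9 ≈ 11.1111 and q = 364/9 ≈ 40.4444.
%Δq = (40.4444 − 36) / 36 × 100 = +12.35%.

+12.35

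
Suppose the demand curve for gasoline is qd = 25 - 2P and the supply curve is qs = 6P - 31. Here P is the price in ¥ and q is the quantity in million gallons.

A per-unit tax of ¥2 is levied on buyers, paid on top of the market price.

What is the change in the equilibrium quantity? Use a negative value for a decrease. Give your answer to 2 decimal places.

Solve the original market: 25 - 2P = 6P - 31, hence P = 7 and q = 11.
Since buyers pay the price plus the tax, the effective demand curve becomes qd = 21 - 2P.
New equilibrium: 21 - 2P = 6P - 31 ⇒ 52 = 8P ⇒ P = 6.5, q = 8.
Δq = 8 − 11 = -3.00.

-3.00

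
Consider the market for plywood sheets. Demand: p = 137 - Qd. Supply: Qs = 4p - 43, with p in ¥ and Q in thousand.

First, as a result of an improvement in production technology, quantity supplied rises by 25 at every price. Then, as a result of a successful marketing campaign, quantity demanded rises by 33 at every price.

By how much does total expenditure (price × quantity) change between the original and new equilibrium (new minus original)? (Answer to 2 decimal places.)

+1342.24

Original equilibrium: 137 - p = 4p - 43 gives 180 = 5p, so p = 36 and Q = 101.
After the shift, demand is Qd = 170 - p and supply is Qs = 4p - 18.
Setting them equal: 170 - p = 4p - 18 → 188 = 5p, so p = 37.6 and Q = 132.4.
Expenditure moves from 36×101 = 3636 to 37.6×132.4 = 4978.24; change = +1342.24.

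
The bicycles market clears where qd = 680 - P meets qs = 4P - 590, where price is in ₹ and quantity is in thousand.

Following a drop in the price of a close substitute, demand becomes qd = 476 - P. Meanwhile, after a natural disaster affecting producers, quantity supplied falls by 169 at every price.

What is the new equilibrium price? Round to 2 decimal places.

Solve the original market: 680 - P = 4P - 590, hence P = 254 and q = 426.
The new curves are qd = 476 - P (demand) and qs = 4P - 759 (supply).
Setting them equal: 476 - P = 4P - 759 → 1235 = 5P, so P = 247 and q = 229.

247.00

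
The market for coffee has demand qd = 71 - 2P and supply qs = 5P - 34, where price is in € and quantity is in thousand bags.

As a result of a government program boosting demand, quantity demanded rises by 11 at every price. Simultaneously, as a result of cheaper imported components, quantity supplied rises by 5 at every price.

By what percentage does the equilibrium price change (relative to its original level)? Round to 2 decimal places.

+5.71

Original equilibrium: 71 - 2P = 5P - 34 gives 105 = 7P, so P = 15 and q = 41.
The shock moves the curves to qd = 82 - 2P and qs = 5P - 29.
Equate the new curves: 82 - 2P = 5P - 29, giving 111 = 7P, P = 111/7 ≈ 15.8571, q = 352/7 ≈ 50.2857.
%ΔP = (15.8571 − 15) / 15 × 100 = +5.71%.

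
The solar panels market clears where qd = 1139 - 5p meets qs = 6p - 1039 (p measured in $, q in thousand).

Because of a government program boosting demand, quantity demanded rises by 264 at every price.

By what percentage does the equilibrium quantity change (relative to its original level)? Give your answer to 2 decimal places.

Solve the original market: 1139 - 5p = 6p - 1039, hence p = 198 and q = 149.
The new curves are qd = 1403 - 5p (demand) and qs = 6p - 1039 (supply).
New equilibrium: 1403 - 5p = 6p - 1039 ⇒ 2442 = 11p ⇒ p = 222, q = 293.
%Δq = (293 − 149) / 149 × 100 = +96.64%.

+96.64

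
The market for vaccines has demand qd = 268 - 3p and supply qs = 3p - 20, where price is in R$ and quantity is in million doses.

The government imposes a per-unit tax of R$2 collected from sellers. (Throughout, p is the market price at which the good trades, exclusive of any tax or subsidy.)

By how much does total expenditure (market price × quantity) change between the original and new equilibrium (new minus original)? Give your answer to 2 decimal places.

-23.00

Original equilibrium: 268 - 3p = 3p - 20 gives 288 = 6p, so p = 48 and q = 124.
Since sellers keep the price net of the tax, the effective supply curve becomes qs = 3p - 26.
Equate the new curves: 268 - 3p = 3p - 26, giving 294 = 6p, p = 49, q = 121.
Expenditure moves from 48×124 = 5952 to 49×121 = 5929; change = -23.00.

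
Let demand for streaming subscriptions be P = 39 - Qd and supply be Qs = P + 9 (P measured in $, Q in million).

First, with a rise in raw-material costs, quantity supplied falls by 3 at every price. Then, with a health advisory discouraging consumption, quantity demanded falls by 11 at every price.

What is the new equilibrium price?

Solve the original market: 39 - P = P + 9, hence P = 15 and Q = 24.
The shock moves the curves to Qd = 28 - P and Qs = P + 6.
Equate the new curves: 28 - P = P + 6, giving 22 = 2P, P = 11, Q = 17.

11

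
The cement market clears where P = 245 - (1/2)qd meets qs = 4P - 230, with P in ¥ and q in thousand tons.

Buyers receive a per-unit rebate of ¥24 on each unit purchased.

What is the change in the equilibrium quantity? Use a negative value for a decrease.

+32

Original equilibrium: 490 - 2P = 4P - 230 gives 720 = 6P, so P = 120 and q = 250.
Since buyers' out-of-pocket price is the market price minus the rebate, the effective demand curve becomes qd = 538 - 2P.
Setting them equal: 538 - 2P = 4P - 230 → 768 = 6P, so P = 128 and q = 282.
Δq = 282 − 250 = +32.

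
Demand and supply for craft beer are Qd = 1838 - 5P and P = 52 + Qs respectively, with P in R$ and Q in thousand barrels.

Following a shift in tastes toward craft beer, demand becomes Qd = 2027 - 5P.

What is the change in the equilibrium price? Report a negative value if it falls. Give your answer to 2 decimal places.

+31.50

Solve the original market: 1838 - 5P = P - 52, hence P = 315 and Q = 263.
After the shift, demand is Qd = 2027 - 5P and supply is Qs = P - 52.
Setting them equal: 2027 - 5P = P - 52 → 2079 = 6P, so P = 346.5 and Q = 294.5.
ΔP = 346.5 − 315 = +31.50.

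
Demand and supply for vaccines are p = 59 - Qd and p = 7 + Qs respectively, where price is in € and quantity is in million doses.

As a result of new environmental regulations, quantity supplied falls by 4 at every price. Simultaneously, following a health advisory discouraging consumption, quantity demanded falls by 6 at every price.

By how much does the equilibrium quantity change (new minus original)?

Initially, 59 - p = p - 7, so 66 = 2p and p = 33, Q = 26.
The new curves are Qd = 53 - p (demand) and Qs = p - 11 (supply).
Equate the new curves: 53 - p = p - 11, giving 64 = 2p, p = 32, Q = 21.
ΔQ = 21 − 26 = -5.

-5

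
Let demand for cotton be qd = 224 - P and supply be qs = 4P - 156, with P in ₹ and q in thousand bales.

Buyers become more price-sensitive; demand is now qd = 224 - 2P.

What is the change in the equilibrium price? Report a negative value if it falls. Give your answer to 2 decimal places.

Original equilibrium: 224 - P = 4P - 156 gives 380 = 5P, so P = 76 and q = 148.
After the shift, demand is qd = 224 - 2P and supply is qs = 4P - 156.
Setting them equal: 224 - 2P = 4P - 156 → 380 = 6P, so P = 190/3 ≈ 63.3333 and q = 292/3 ≈ 97.3333.
ΔP = 63.3333 − 76 = -12.67.

-12.67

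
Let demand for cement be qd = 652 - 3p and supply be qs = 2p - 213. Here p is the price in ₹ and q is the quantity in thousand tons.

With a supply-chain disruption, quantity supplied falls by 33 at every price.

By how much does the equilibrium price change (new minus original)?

+6.6

Solve the original market: 652 - 3p = 2p - 213, hence p = 173 and q = 133.
The shock moves the curves to qd = 652 - 3p and qs = 2p - 246.
Clearing the new market: 652 - 3p = 2p - 246, so p = 179.6 and q = 113.2.
Δp = 179.6 − 173 = +6.6.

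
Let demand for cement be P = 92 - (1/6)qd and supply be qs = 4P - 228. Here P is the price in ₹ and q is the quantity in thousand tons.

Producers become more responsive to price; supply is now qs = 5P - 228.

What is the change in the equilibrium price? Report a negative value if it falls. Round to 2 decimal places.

Before the shock: 552 - 6P = 4P - 228 ⇒ 780 = 10P ⇒ P = 78, q = 84.
After the shift, demand is qd = 552 - 6P and supply is qs = 5P - 228.
Setting them equal: 552 - 6P = 5P - 228 → 780 = 11P, so P = 780/11 ≈ 70.9091 and q = 1392/11 ≈ 126.5455.
ΔP = 70.9091 − 78 = -7.09.

-7.09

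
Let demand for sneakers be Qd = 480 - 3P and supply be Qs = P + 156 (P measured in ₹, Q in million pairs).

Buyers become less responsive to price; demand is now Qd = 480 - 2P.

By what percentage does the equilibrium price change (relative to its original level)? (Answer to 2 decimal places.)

+33.33

Before the shock: 480 - 3P = P + 156 ⇒ 324 = 4P ⇒ P = 81, Q = 237.
After the shift, demand is Qd = 480 - 2P and supply is Qs = P + 156.
Clearing the new market: 480 - 2P = P + 156, so P = 108 and Q = 264.
%ΔP = (108 − 81) / 81 × 100 = +33.33%.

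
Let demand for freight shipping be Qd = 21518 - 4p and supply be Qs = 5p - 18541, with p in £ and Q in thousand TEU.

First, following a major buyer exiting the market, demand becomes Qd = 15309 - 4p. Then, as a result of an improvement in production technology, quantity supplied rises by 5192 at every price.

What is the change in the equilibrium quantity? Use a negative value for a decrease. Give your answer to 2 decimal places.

Initially, 21518 - 4p = 5p - 18541, so 40059 = 9p and p = 4451, Q = 3714.
After the shift, demand is Qd = 15309 - 4p and supply is Qs = 5p - 13349.
Equate the new curves: 15309 - 4p = 5p - 13349, giving 28658 = 9p, p = 28658/9 ≈ 3184.2222, Q = 23149/9 ≈ 2572.1111.
ΔQ = 2572.1111 − 3714 = -1141.89.

-1141.89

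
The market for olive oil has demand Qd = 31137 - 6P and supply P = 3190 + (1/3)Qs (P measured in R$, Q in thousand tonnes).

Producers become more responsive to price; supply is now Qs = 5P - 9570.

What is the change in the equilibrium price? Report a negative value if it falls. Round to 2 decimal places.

Initially, 31137 - 6P = 3P - 9570, so 40707 = 9P and P = 4523, Q = 3999.
The new curves are Qd = 31137 - 6P (demand) and Qs = 5P - 9570 (supply).
Equate the new curves: 31137 - 6P = 5P - 9570, giving 40707 = 11P, P = 40707/11 ≈ 3700.6364, Q = 98265/11 ≈ 8933.1818.
ΔP = 3700.6364 − 4523 = -822.36.

-822.36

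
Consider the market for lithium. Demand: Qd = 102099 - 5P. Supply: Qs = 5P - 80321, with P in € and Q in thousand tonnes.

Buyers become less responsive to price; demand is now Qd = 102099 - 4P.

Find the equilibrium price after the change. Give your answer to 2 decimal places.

20268.89

Initially, 102099 - 5P = 5P - 80321, so 182420 = 10P and P = 18242, Q = 10889.
After the shift, demand is Qd = 102099 - 4P and supply is Qs = 5P - 80321.
New equilibrium: 102099 - 4P = 5P - 80321 ⇒ 182420 = 9P ⇒ P = 182420/9 ≈ 20268.8889, Q = 189211/9 ≈ 21023.4444.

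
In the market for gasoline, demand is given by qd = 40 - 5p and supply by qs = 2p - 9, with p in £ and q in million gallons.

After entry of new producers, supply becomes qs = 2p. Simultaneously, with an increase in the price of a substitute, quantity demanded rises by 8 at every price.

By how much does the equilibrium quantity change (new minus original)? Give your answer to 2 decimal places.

Initially, 40 - 5p = 2p - 9, so 49 = 7p and p = 7, q = 5.
After the shift, demand is qd = 48 - 5p and supply is qs = 2p.
Setting them equal: 48 - 5p = 2p → 48 = 7p, so p = 48/7 ≈ 6.8571 and q = 96/7 ≈ 13.7143.
Δq = 13.7143 − 5 = +8.71.

+8.71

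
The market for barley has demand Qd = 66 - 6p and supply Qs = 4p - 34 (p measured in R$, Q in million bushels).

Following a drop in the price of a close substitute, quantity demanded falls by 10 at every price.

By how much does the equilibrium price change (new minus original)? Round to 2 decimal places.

Original equilibrium: 66 - 6p = 4p - 34 gives 100 = 10p, so p = 10 and Q = 6.
The shock moves the curves to Qd = 56 - 6p and Qs = 4p - 34.
Clearing the new market: 56 - 6p = 4p - 34, so p = 9 and Q = 2.
Δp = 9 − 10 = -1.00.

-1.00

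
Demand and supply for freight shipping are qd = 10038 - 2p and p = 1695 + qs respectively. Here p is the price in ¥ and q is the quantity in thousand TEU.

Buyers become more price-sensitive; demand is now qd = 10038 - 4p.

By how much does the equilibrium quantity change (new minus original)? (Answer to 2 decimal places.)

Before the shock: 10038 - 2p = p - 1695 ⇒ 11733 = 3p ⇒ p = 3911, q = 2216.
The new curves are qd = 10038 - 4p (demand) and qs = p - 1695 (supply).
Clearing the new market: 10038 - 4p = p - 1695, so p = 2346.6 and q = 651.6.
Δq = 651.6 − 2216 = -1564.40.

-1564.40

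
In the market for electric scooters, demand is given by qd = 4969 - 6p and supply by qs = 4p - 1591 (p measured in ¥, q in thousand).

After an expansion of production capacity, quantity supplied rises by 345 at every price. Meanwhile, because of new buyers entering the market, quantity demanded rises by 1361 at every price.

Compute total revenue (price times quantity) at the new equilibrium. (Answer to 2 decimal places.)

1351861.44

Initially, 4969 - 6p = 4p - 1591, so 6560 = 10p and p = 656, q = 1033.
After the shift, demand is qd = 6330 - 6p and supply is qs = 4p - 1246.
Setting them equal: 6330 - 6p = 4p - 1246 → 7576 = 10p, so p = 757.6 and q = 1784.4.
New expenditure = 757.6 × 1784.4 = 1351861.44.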